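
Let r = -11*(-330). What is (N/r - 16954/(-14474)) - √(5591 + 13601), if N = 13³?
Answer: 46671199/26270310 - 2*√4798 ≈ -136.76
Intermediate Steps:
N = 2197
r = 3630
(N/r - 16954/(-14474)) - √(5591 + 13601) = (2197/3630 - 16954/(-14474)) - √(5591 + 13601) = (2197*(1/3630) - 16954*(-1/14474)) - √19192 = (2197/3630 + 8477/7237) - 2*√4798 = 46671199/26270310 - 2*√4798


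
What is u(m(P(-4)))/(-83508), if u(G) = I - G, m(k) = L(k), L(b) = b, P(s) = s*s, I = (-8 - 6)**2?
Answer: -15/6959 ≈ -0.0021555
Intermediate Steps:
I = 196 (I = (-14)**2 = 196)
P(s) = s**2
m(k) = k
u(G) = 196 - G
u(m(P(-4)))/(-83508) = (196 - 1*(-4)**2)/(-83508) = (196 - 1*16)*(-1/83508) = (196 - 16)*(-1/83508) = 180*(-1/83508) = -15/6959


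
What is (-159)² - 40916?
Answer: -15635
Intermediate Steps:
(-159)² - 40916 = 25281 - 40916 = -15635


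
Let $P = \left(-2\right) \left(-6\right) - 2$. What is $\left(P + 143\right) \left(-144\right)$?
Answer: $-22032$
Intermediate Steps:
$P = 10$ ($P = 12 - 2 = 10$)
$\left(P + 143\right) \left(-144\right) = \left(10 + 143\right) \left(-144\right) = 153 \left(-144\right) = -22032$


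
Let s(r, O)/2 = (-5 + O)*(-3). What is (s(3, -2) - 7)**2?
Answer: 1225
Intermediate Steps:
s(r, O) = 30 - 6*O (s(r, O) = 2*((-5 + O)*(-3)) = 2*(15 - 3*O) = 30 - 6*O)
(s(3, -2) - 7)**2 = ((30 - 6*(-2)) - 7)**2 = ((30 + 12) - 7)**2 = (42 - 7)**2 = 35**2 = 1225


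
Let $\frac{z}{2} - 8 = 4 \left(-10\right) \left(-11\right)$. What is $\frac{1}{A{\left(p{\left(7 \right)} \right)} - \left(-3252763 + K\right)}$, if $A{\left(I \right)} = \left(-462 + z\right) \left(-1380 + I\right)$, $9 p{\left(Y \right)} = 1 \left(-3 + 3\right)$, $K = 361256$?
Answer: $\frac{1}{2292587} \approx 4.3619 \cdot 10^{-7}$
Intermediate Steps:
$p{\left(Y \right)} = 0$ ($p{\left(Y \right)} = \frac{1 \left(-3 + 3\right)}{9} = \frac{1 \cdot 0}{9} = \frac{1}{9} \cdot 0 = 0$)
$z = 896$ ($z = 16 + 2 \cdot 4 \left(-10\right) \left(-11\right) = 16 + 2 \left(\left(-40\right) \left(-11\right)\right) = 16 + 2 \cdot 440 = 16 + 880 = 896$)
$A{\left(I \right)} = -598920 + 434 I$ ($A{\left(I \right)} = \left(-462 + 896\right) \left(-1380 + I\right) = 434 \left(-1380 + I\right) = -598920 + 434 I$)
$\frac{1}{A{\left(p{\left(7 \right)} \right)} - \left(-3252763 + K\right)} = \frac{1}{\left(-598920 + 434 \cdot 0\right) + \left(3252763 - 361256\right)} = \frac{1}{\left(-598920 + 0\right) + \left(3252763 - 361256\right)} = \frac{1}{-598920 + 2891507} = \frac{1}{2292587}$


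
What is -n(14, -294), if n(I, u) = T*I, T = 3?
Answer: -42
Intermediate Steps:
n(I, u) = 3*I
-n(14, -294) = -3*14 = -1*42 = -42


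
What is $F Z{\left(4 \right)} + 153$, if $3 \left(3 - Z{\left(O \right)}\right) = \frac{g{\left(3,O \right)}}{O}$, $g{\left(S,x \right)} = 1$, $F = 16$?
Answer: $\frac{599}{3} \approx 199.67$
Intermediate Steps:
$Z{\left(O \right)} = 3 - \frac{1}{3 O}$ ($Z{\left(O \right)} = 3 - \frac{1 \frac{1}{O}}{3} = 3 - \frac{1}{3 O}$)
$F Z{\left(4 \right)} + 153 = 16 \left(3 - \frac{1}{3 \cdot 4}\right) + 153 = 16 \left(3 - \frac{1}{12}\right) + 153 = 16 \cdot \frac{35}{12} + 153 = \frac{140}{3} + 153 = \frac{599}{3}$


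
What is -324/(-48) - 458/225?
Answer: 4243/900 ≈ 4.7144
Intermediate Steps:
-324/(-48) - 458/225 = -324*(-1/48) - 458*1/225 = 27/4 - 458/225 = 4243/900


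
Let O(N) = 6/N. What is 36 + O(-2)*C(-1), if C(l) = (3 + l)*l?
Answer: 42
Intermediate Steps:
C(l) = l*(3 + l)
36 + O(-2)*C(-1) = 36 + (6/(-2))*(-(3 - 1)) = 36 + (6*(-½))*(-1*2) = 36 - 3*(-2) = 36 + 6 = 42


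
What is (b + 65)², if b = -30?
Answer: 1225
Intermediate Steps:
(b + 65)² = (-30 + 65)² = 35² = 1225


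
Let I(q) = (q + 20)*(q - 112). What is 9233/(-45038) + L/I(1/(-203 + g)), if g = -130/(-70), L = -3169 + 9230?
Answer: -83165218597257/28565754004606 ≈ -2.9114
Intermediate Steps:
L = 6061
g = 13/7 (g = -130*(-1/70) = 13/7 ≈ 1.8571)
I(q) = (-112 + q)*(20 + q) (I(q) = (20 + q)*(-112 + q) = (-112 + q)*(20 + q))
9233/(-45038) + L/I(1/(-203 + g)) = 9233/(-45038) + 6061/(-2240 + (1/(-203 + 13/7))² - 92/(-203 + 13/7)) = 9233*(-1/45038) + 6061/(-2240 + (1/(-1408/7))² - 92/(-1408/7)) = -1319/6434 + 6061/(-2240 + (-7/1408)² - 92*(-7/1408)) = -1319/6434 + 6061/(-2240 + 49/1982464 + 161/352) = -1319/6434 + 6061/(-4439812559/1982464) = -1319/6434 + 6061*(-1982464/4439812559) = -1319/6434 - 12015714304/4439812559 = -83165218597257/28565754004606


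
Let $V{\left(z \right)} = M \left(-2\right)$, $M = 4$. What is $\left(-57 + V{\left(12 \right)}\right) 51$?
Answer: $-3315$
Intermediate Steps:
$V{\left(z \right)} = -8$ ($V{\left(z \right)} = 4 \left(-2\right) = -8$)
$\left(-57 + V{\left(12 \right)}\right) 51 = \left(-57 - 8\right) 51 = \left(-65\right) 51 = -3315$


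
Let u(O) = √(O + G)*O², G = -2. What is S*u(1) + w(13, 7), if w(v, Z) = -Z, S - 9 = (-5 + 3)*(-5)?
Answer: -7 + 19*I ≈ -7.0 + 19.0*I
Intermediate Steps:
S = 19 (S = 9 + (-5 + 3)*(-5) = 9 - 2*(-5) = 9 + 10 = 19)
u(O) = O²*√(-2 + O) (u(O) = √(O - 2)*O² = √(-2 + O)*O² = O²*√(-2 + O))
S*u(1) + w(13, 7) = 19*(1²*√(-2 + 1)) - 1*7 = 19*(1*√(-1)) - 7 = 19*(1*I) - 7 = 19*I - 7 = -7 + 19*I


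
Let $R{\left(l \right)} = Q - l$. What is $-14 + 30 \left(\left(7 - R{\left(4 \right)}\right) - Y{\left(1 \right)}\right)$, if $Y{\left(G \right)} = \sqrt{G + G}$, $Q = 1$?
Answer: $286 - 30 \sqrt{2} \approx 243.57$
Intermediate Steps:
$Y{\left(G \right)} = \sqrt{2} \sqrt{G}$ ($Y{\left(G \right)} = \sqrt{2 G} = \sqrt{2} \sqrt{G}$)
$R{\left(l \right)} = 1 - l$
$-14 + 30 \left(\left(7 - R{\left(4 \right)}\right) - Y{\left(1 \right)}\right) = -14 + 30 \left(\left(7 - \left(1 - 4\right)\right) - \sqrt{2} \sqrt{1}\right) = -14 + 30 \left(\left(7 - \left(1 - 4\right)\right) - \sqrt{2} \cdot 1\right) = -14 + 30 \left(\left(7 - -3\right) - \sqrt{2}\right) = -14 + 30 \left(\left(7 + 3\right) - \sqrt{2}\right) = -14 + 30 \left(10 - \sqrt{2}\right) = -14 + \left(300 - 30 \sqrt{2}\right) = 286 - 30 \sqrt{2}$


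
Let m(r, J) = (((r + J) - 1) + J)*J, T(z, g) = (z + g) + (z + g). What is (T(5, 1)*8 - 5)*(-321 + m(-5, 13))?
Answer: -5551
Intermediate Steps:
T(z, g) = 2*g + 2*z (T(z, g) = (g + z) + (g + z) = 2*g + 2*z)
m(r, J) = J*(-1 + r + 2*J) (m(r, J) = (((J + r) - 1) + J)*J = ((-1 + J + r) + J)*J = (-1 + r + 2*J)*J = J*(-1 + r + 2*J))
(T(5, 1)*8 - 5)*(-321 + m(-5, 13)) = ((2*1 + 2*5)*8 - 5)*(-321 + 13*(-1 - 5 + 2*13)) = ((2 + 10)*8 - 5)*(-321 + 13*(-1 - 5 + 26)) = (12*8 - 5)*(-321 + 13*20) = (96 - 5)*(-321 + 260) = 91*(-61) = -5551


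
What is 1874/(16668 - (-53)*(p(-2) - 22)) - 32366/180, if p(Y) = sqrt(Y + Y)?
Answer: -9716341064/54072729 - 49661*I/60080810 ≈ -179.69 - 0.00082657*I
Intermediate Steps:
p(Y) = sqrt(2)*sqrt(Y) (p(Y) = sqrt(2*Y) = sqrt(2)*sqrt(Y))
1874/(16668 - (-53)*(p(-2) - 22)) - 32366/180 = 1874/(16668 - (-53)*(sqrt(2)*sqrt(-2) - 22)) - 32366/180 = 1874/(16668 - (-53)*(sqrt(2)*(I*sqrt(2)) - 22)) - 32366*1/180 = 1874/(16668 - (-53)*(2*I - 22)) - 16183/90 = 1874/(16668 - (-53)*(-22 + 2*I)) - 16183/90 = 1874/(16668 - (1166 - 106*I)) - 16183/90 = 1874/(16668 + (-1166 + 106*I)) - 16183/90 = 1874/(15502 + 106*I) - 16183/90 = 1874*((15502 - 106*I)/240323240) - 16183/90 = 937*(15502 - 106*I)/120161620 - 16183/90 = -16183/90 + 937*(15502 - 106*I)/120161620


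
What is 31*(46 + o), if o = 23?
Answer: 2139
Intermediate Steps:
31*(46 + o) = 31*(46 + 23) = 31*69 = 2139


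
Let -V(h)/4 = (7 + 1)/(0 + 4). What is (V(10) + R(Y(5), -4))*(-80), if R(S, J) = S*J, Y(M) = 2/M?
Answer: 768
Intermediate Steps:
V(h) = -8 (V(h) = -4*(7 + 1)/(0 + 4) = -32/4 = -4*2 = -8)
R(S, J) = J*S
(V(10) + R(Y(5), -4))*(-80) = (-8 - 8/5)*(-80) = -48/5*(-80) = 768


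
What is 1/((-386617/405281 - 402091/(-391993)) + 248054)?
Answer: 158867315033/39407684371880672 ≈ 4.0314e-6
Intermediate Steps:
1/((-386617/405281 - 402091/(-391993)) + 248054) = 1/((-386617*1/405281 - 402091*(-1/391993)) + 248054) = 1/((-386617/405281 + 402091/391993) + 248054) = 1/(11408684890/158867315033 + 248054) = 1/(39407684371880672/158867315033) = 158867315033/39407684371880672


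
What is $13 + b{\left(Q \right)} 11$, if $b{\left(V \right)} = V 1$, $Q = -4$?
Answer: $-31$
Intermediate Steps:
$b{\left(V \right)} = V$
$13 + b{\left(Q \right)} 11 = 13 - 44 = -31$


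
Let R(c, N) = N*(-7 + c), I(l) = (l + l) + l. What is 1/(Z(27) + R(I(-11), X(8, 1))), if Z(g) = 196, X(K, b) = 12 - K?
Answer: 1/36 ≈ 0.027778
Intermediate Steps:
I(l) = 3*l (I(l) = 2*l + l = 3*l)
1/(Z(27) + R(I(-11), X(8, 1))) = 1/(196 + (12 - 1*8)*(-7 + 3*(-11))) = 1/(196 + (12 - 8)*(-7 - 33)) = 1/(196 + 4*(-40)) = 1/(196 - 160) = 1/36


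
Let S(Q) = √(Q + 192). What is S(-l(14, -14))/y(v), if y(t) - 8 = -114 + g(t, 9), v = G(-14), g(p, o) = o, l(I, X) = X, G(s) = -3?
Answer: -√206/97 ≈ -0.14797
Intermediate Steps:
v = -3
y(t) = -97 (y(t) = 8 + (-114 + 9) = 8 - 105 = -97)
S(Q) = √(192 + Q)
S(-l(14, -14))/y(v) = √(192 - 1*(-14))/(-97) = √(192 + 14)*(-1/97) = √206*(-1/97) = -√206/97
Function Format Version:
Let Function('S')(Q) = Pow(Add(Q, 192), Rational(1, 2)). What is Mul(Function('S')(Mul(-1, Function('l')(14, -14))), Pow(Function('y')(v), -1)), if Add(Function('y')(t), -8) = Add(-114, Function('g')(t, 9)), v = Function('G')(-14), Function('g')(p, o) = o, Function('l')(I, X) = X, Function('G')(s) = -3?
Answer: Mul(Rational(-1, 97), Pow(206, Rational(1, 2))) ≈ -0.14797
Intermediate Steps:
v = -3
Function('y')(t) = -97 (Function('y')(t) = Add(8, Add(-114, 9)) = Add(8, -105) = -97)
Function('S')(Q) = Pow(Add(192, Q), Rational(1, 2))
Mul(Function('S')(Mul(-1, Function('l')(14, -14))), Pow(Function('y')(v), -1)) = Mul(Pow(Add(192, Mul(-1, -14)), Rational(1, 2)), Pow(-97, -1)) = Mul(Pow(Add(192, 14), Rational(1, 2)), Rational(-1, 97)) = Mul(Pow(206, Rational(1, 2)), Rational(-1, 97)) = Mul(Rational(-1, 97), Pow(206, Rational(1, 2)))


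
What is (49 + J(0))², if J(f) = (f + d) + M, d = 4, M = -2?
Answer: 2601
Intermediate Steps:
J(f) = 2 + f (J(f) = (f + 4) - 2 = (4 + f) - 2 = 2 + f)
(49 + J(0))² = (49 + (2 + 0))² = (49 + 2)² = 51² = 2601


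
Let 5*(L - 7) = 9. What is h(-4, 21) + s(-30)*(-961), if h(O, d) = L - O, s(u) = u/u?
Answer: -4741/5 ≈ -948.20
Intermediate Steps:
L = 44/5 (L = 7 + (1/5)*9 = 7 + 9/5 = 44/5 ≈ 8.8000)
s(u) = 1
h(O, d) = 44/5 - O
h(-4, 21) + s(-30)*(-961) = (44/5 - 1*(-4)) + 1*(-961) = (44/5 + 4) - 961 = 64/5 - 961 = -4741/5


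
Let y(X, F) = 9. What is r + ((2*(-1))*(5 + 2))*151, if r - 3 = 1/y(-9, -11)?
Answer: -18998/9 ≈ -2110.9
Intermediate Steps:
r = 28/9 (r = 3 + 1/9 = 28/9 ≈ 3.1111)
r + ((2*(-1))*(5 + 2))*151 = 28/9 + ((2*(-1))*(5 + 2))*151 = 28/9 - 2*7*151 = 28/9 - 14*151 = 28/9 - 2114 = -18998/9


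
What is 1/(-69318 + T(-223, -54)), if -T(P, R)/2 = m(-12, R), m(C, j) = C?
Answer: -1/69294 ≈ -1.4431e-5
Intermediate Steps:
T(P, R) = 24 (T(P, R) = -2*(-12) = 24)
1/(-69318 + T(-223, -54)) = 1/(-69318 + 24) = 1/(-69294) = -1/69294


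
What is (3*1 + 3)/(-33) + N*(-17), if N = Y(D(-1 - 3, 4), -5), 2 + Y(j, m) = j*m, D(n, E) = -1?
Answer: -563/11 ≈ -51.182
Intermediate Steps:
Y(j, m) = -2 + j*m
N = 3 (N = -2 - 1*(-5) = -2 + 5 = 3)
(3*1 + 3)/(-33) + N*(-17) = (3*1 + 3)/(-33) + 3*(-17) = (3 + 3)*(-1/33) - 51 = 6*(-1/33) - 51 = -2/11 - 51 = -563/11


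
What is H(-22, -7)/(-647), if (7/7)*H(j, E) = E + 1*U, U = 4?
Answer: 3/647 ≈ 0.0046368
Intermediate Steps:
H(j, E) = 4 + E (H(j, E) = E + 1*4 = E + 4 = 4 + E)
H(-22, -7)/(-647) = (4 - 7)/(-647) = -3*(-1/647) = 3/647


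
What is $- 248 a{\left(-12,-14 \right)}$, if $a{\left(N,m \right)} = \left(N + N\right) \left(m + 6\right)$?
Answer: $-47616$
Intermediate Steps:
$a{\left(N,m \right)} = 2 N \left(6 + m\right)$
$- 248 a{\left(-12,-14 \right)} = - 248 \cdot 2 \left(-12\right) \left(6 - 14\right) = - 248 \cdot 2 \left(-12\right) \left(-8\right) = \left(-248\right) 192 = -47616$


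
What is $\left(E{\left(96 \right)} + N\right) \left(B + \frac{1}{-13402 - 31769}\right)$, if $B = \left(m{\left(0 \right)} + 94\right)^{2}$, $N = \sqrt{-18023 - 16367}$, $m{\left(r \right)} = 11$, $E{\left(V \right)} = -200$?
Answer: $- \frac{99602054800}{45171} + \frac{498010274 i \sqrt{34390}}{45171} \approx -2.205 \cdot 10^{6} + 2.0445 \cdot 10^{6} i$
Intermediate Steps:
$N = i \sqrt{34390}$ ($N = \sqrt{-34390} = i \sqrt{34390} \approx 185.45 i$)
$B = 11025$ ($B = \left(11 + 94\right)^{2} = 105^{2} = 11025$)
$\left(E{\left(96 \right)} + N\right) \left(B + \frac{1}{-13402 - 31769}\right) = \left(-200 + i \sqrt{34390}\right) \left(11025 + \frac{1}{-13402 - 31769}\right) = \left(-200 + i \sqrt{34390}\right) \left(11025 + \frac{1}{-45171}\right) = \left(-200 + i \sqrt{34390}\right) \left(11025 - \frac{1}{45171}\right) = \left(-200 + i \sqrt{34390}\right) \frac{498010274}{45171} = - \frac{99602054800}{45171} + \frac{498010274 i \sqrt{34390}}{45171}$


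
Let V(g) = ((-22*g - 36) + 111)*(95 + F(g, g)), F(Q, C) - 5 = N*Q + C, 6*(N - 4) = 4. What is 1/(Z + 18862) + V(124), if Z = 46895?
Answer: -140027865655/65757 ≈ -2.1295e+6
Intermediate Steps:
N = 14/3 (N = 4 + (1/6)*4 = 4 + 2/3 = 14/3 ≈ 4.6667)
F(Q, C) = 5 + C + 14*Q/3 (F(Q, C) = 5 + (14*Q/3 + C) = 5 + (C + 14*Q/3) = 5 + C + 14*Q/3)
V(g) = (75 - 22*g)*(100 + 17*g/3) (V(g) = ((-22*g - 36) + 111)*(95 + (5 + g + 14*g/3)) = ((-36 - 22*g) + 111)*(95 + (5 + 17*g/3)) = (75 - 22*g)*(100 + 17*g/3))
1/(Z + 18862) + V(124) = 1/(46895 + 18862) + (7500 - 1775*124 - 374/3*124**2) = 1/65757 + (7500 - 220100 - 374/3*15376) = 1/65757 + (7500 - 220100 - 5750624/3) = 1/65757 - 6388424/3 = -140027865655/65757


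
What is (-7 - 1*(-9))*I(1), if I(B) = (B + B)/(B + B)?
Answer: 2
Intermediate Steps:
I(B) = 1 (I(B) = (2*B)/((2*B)) = (2*B)*(1/(2*B)) = 1)
(-7 - 1*(-9))*I(1) = (-7 - 1*(-9))*1 = (-7 + 9)*1 = 2*1 = 2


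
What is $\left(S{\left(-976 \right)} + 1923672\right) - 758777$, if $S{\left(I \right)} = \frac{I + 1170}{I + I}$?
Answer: $\frac{1136937423}{976} \approx 1.1649 \cdot 10^{6}$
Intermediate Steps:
$S{\left(I \right)} = \frac{1170 + I}{2 I}$
$\left(S{\left(-976 \right)} + 1923672\right) - 758777 = \left(\frac{1170 - 976}{2 \left(-976\right)} + 1923672\right) - 758777 = \left(\frac{1}{2} \left(- \frac{1}{976}\right) 194 + 1923672\right) - 758777 = \left(- \frac{97}{976} + 1923672\right) - 758777 = \frac{1877503775}{976} - 758777 = \frac{1136937423}{976}$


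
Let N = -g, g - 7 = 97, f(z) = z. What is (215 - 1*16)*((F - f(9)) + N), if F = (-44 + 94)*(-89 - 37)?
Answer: -1276187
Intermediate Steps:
g = 104 (g = 7 + 97 = 104)
F = -6300 (F = 50*(-126) = -6300)
N = -104 (N = -1*104 = -104)
(215 - 1*16)*((F - f(9)) + N) = (215 - 1*16)*((-6300 - 1*9) - 104) = (215 - 16)*((-6300 - 9) - 104) = 199*(-6309 - 104) = 199*(-6413) = -1276187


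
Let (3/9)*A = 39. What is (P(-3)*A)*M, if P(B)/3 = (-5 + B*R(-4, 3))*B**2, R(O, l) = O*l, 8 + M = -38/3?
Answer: -2023866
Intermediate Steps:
M = -62/3 (M = -8 - 38/3 = -62/3 ≈ -20.667)
A = 117 (A = 3*39 = 117)
P(B) = 3*B**2*(-5 - 12*B) (P(B) = 3*((-5 + B*(-4*3))*B**2) = 3*((-5 + B*(-12))*B**2) = 3*((-5 - 12*B)*B**2) = 3*(B**2*(-5 - 12*B)) = 3*B**2*(-5 - 12*B))
(P(-3)*A)*M = (((-3)**2*(-15 - 36*(-3)))*117)*(-62/3) = ((9*(-15 + 108))*117)*(-62/3) = ((9*93)*117)*(-62/3) = (837*117)*(-62/3) = 97929*(-62/3) = -2023866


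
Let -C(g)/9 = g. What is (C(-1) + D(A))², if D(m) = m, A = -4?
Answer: 25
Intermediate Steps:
C(g) = -9*g
(C(-1) + D(A))² = (-9*(-1) - 4)² = (9 - 4)² = 5² = 25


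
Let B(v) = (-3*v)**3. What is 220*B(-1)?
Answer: 5940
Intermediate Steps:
B(v) = -27*v**3
220*B(-1) = 220*(-27*(-1)**3) = 220*(-27*(-1)) = 220*27 = 5940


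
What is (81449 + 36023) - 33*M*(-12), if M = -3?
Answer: 116284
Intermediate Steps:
(81449 + 36023) - 33*M*(-12) = (81449 + 36023) - 33*(-3)*(-12) = 117472 + 99*(-12) = 117472 - 1188 = 116284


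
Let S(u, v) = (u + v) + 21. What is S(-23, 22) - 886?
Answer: -866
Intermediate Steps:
S(u, v) = 21 + u + v
S(-23, 22) - 886 = (21 - 23 + 22) - 886 = 20 - 886 = -866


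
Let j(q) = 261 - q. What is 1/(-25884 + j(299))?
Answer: -1/25922 ≈ -3.8577e-5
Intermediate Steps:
1/(-25884 + j(299)) = 1/(-25884 + (261 - 1*299)) = 1/(-25884 + (261 - 299)) = 1/(-25884 - 38) = 1/(-25922) = -1/25922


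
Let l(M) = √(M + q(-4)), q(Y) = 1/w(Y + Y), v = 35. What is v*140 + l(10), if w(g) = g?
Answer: 4900 + √158/4 ≈ 4903.1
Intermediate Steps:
q(Y) = 1/(2*Y) (q(Y) = 1/(Y + Y) = 1/(2*Y))
l(M) = √(-⅛ + M) (l(M) = √(M + (½)/(-4)) = √(M + (½)*(-¼)) = √(M - ⅛) = √(-⅛ + M))
v*140 + l(10) = 35*140 + √(-2 + 16*10)/4 = 4900 + √(-2 + 160)/4 = 4900 + √158/4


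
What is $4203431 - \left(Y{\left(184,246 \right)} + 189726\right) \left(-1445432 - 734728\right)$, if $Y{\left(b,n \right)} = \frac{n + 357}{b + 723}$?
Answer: $\frac{375170290945517}{907} \approx 4.1364 \cdot 10^{11}$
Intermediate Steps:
$Y{\left(b,n \right)} = \frac{357 + n}{723 + b}$
$4203431 - \left(Y{\left(184,246 \right)} + 189726\right) \left(-1445432 - 734728\right) = 4203431 - \left(\frac{357 + 246}{723 + 184} + 189726\right) \left(-1445432 - 734728\right) = 4203431 - \left(\frac{1}{907} \cdot 603 + 189726\right) \left(-2180160\right) = 4203431 - \left(\frac{603}{907} + 189726\right) \left(-2180160\right) = 4203431 - \frac{172082085}{907} \left(-2180160\right) = 4203431 - - \frac{375166478433600}{907} = 4203431 + \frac{375166478433600}{907} = \frac{375170290945517}{907}$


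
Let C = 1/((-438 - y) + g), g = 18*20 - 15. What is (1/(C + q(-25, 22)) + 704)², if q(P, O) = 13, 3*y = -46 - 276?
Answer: 156571367481/315844 ≈ 4.9572e+5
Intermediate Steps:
y = -322/3 (y = (-46 - 276)/3 = (⅓)*(-322) = -322/3 ≈ -107.33)
g = 345 (g = 360 - 15 = 345)
C = 3/43 (C = 1/((-438 - 1*(-322/3)) + 345) = 1/((-438 + 322/3) + 345) = 1/(-992/3 + 345) = 1/(43/3) = 3/43 ≈ 0.069767)
(1/(C + q(-25, 22)) + 704)² = (1/(3/43 + 13) + 704)² = (1/(562/43) + 704)² = (43/562 + 704)² = (395691/562)² = 156571367481/315844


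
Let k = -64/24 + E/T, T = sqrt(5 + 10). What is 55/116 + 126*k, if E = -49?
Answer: -38921/116 - 2058*sqrt(15)/5 ≈ -1929.6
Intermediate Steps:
T = sqrt(15) ≈ 3.8730
k = -8/3 - 49*sqrt(15)/15 (k = -64/24 - 49*sqrt(15)/15 = -64*1/24 - 49*sqrt(15)/15 = -8/3 - 49*sqrt(15)/15 ≈ -15.318)
55/116 + 126*k = 55/116 + 126*(-8/3 - 49*sqrt(15)/15) = 55*(1/116) + (-336 - 2058*sqrt(15)/5) = 55/116 + (-336 - 2058*sqrt(15)/5) = -38921/116 - 2058*sqrt(15)/5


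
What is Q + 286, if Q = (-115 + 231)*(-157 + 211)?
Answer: 6550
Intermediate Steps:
Q = 6264 (Q = 116*54 = 6264)
Q + 286 = 6264 + 286 = 6550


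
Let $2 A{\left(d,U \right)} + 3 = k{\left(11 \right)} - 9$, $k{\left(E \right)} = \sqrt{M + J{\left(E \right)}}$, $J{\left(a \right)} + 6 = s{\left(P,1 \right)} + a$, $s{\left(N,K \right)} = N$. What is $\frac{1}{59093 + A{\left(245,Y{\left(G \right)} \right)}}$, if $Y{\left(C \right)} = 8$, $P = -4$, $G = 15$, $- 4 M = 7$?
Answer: $\frac{945392}{55860377107} - \frac{4 i \sqrt{3}}{55860377107} \approx 1.6924 \cdot 10^{-5} - 1.2403 \cdot 10^{-10} i$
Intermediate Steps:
$M = - \frac{7}{4}$ ($M = \left(- \frac{1}{4}\right) 7 = - \frac{7}{4} \approx -1.75$)
$J{\left(a \right)} = -10 + a$ ($J{\left(a \right)} = -6 + \left(-4 + a\right) = -10 + a$)
$k{\left(E \right)} = \sqrt{- \frac{47}{4} + E}$ ($k{\left(E \right)} = \sqrt{- \frac{7}{4} + \left(-10 + E\right)} = \sqrt{- \frac{47}{4} + E}$)
$A{\left(d,U \right)} = -6 + \frac{i \sqrt{3}}{4}$ ($A{\left(d,U \right)} = - \frac{3}{2} + \frac{\frac{\sqrt{-47 + 4 \cdot 11}}{2} - 9}{2} = - \frac{3}{2} + \frac{\frac{\sqrt{-47 + 44}}{2} - 9}{2} = - \frac{3}{2} + \frac{\frac{\sqrt{-3}}{2} - 9}{2} = - \frac{3}{2} + \frac{\frac{i \sqrt{3}}{2} - 9}{2} = - \frac{3}{2} + \frac{-9 + \frac{i \sqrt{3}}{2}}{2} = - \frac{3}{2} - \left(\frac{9}{2} - \frac{i \sqrt{3}}{4}\right) = -6 + \frac{i \sqrt{3}}{4}$)
$\frac{1}{59093 + A{\left(245,Y{\left(G \right)} \right)}} = \frac{1}{59093 - \left(6 - \frac{i \sqrt{3}}{4}\right)} = \frac{1}{59087 + \frac{i \sqrt{3}}{4}}$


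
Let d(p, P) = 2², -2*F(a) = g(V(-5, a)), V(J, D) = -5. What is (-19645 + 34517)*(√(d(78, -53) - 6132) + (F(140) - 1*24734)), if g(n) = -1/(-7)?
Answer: -2574915772/7 + 59488*I*√383 ≈ -3.6784e+8 + 1.1642e+6*I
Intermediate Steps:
g(n) = ⅐ (g(n) = -1*(-⅐) = ⅐)
F(a) = -1/14 (F(a) = -½*⅐ = -1/14)
d(p, P) = 4
(-19645 + 34517)*(√(d(78, -53) - 6132) + (F(140) - 1*24734)) = (-19645 + 34517)*(√(4 - 6132) + (-1/14 - 1*24734)) = 14872*(√(-6128) + (-1/14 - 24734)) = 14872*(4*I*√383 - 346277/14) = 14872*(-346277/14 + 4*I*√383) = -2574915772/7 + 59488*I*√383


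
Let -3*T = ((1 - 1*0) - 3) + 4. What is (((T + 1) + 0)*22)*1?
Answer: 22/3 ≈ 7.3333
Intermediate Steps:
T = -2/3 (T = -(((1 - 1*0) - 3) + 4)/3 = -(((1 + 0) - 3) + 4)/3 = -((1 - 3) + 4)/3 = -(-2 + 4)/3 = -1/3*2 = -2/3 ≈ -0.66667)
(((T + 1) + 0)*22)*1 = (((-2/3 + 1) + 0)*22)*1 = ((1/3 + 0)*22)*1 = ((1/3)*22)*1 = (22/3)*1 = 22/3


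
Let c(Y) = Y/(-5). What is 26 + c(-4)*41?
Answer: 294/5 ≈ 58.800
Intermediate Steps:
c(Y) = -Y/5 (c(Y) = Y*(-⅕) = -Y/5)
26 + c(-4)*41 = 26 - ⅕*(-4)*41 = 26 + (⅘)*41 = 26 + 164/5 = 294/5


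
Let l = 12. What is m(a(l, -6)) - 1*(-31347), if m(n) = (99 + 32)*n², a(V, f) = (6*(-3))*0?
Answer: 31347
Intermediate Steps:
a(V, f) = 0 (a(V, f) = -18*0 = 0)
m(n) = 131*n²
m(a(l, -6)) - 1*(-31347) = 131*0² - 1*(-31347) = 131*0 + 31347 = 0 + 31347 = 31347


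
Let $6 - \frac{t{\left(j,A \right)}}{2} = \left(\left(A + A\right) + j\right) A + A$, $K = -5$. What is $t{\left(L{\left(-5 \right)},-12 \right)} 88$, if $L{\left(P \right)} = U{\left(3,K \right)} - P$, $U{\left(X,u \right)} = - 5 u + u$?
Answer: $5280$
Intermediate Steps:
$U{\left(X,u \right)} = - 4 u$
$L{\left(P \right)} = 20 - P$ ($L{\left(P \right)} = \left(-4\right) \left(-5\right) - P = 20 - P$)
$t{\left(j,A \right)} = 12 - 2 A - 2 A \left(j + 2 A\right)$ ($t{\left(j,A \right)} = 12 - 2 \left(\left(\left(A + A\right) + j\right) A + A\right) = 12 - 2 \left(\left(2 A + j\right) A + A\right) = 12 - 2 \left(\left(j + 2 A\right) A + A\right) = 12 - 2 \left(A \left(j + 2 A\right) + A\right) = 12 - 2 \left(A + A \left(j + 2 A\right)\right) = 12 - \left(2 A + 2 A \left(j + 2 A\right)\right) = 12 - 2 A - 2 A \left(j + 2 A\right)$)
$t{\left(L{\left(-5 \right)},-12 \right)} 88 = \left(12 - 4 \left(-12\right)^{2} - -24 - - 24 \left(20 - -5\right)\right) 88 = \left(12 - 576 + 24 - - 24 \left(20 + 5\right)\right) 88 = \left(12 - 576 + 24 - \left(-24\right) 25\right) 88 = \left(12 - 576 + 24 + 600\right) 88 = 60 \cdot 88 = 5280$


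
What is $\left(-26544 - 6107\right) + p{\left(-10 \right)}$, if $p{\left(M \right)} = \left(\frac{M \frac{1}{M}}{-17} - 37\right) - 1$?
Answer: $- \frac{555714}{17} \approx -32689.0$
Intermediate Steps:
$p{\left(M \right)} = - \frac{647}{17}$ ($p{\left(M \right)} = \left(1 \left(- \frac{1}{17}\right) - 37\right) - 1 = \left(- \frac{1}{17} - 37\right) - 1 = - \frac{630}{17} - 1 = - \frac{647}{17}$)
$\left(-26544 - 6107\right) + p{\left(-10 \right)} = \left(-26544 - 6107\right) - \frac{647}{17} = -32651 - \frac{647}{17} = - \frac{555714}{17}$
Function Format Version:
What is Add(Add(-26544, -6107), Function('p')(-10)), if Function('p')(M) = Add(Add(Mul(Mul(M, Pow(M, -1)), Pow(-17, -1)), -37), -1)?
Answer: Rational(-555714, 17) ≈ -32689.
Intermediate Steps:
Function('p')(M) = Rational(-647, 17) (Function('p')(M) = Add(Add(Mul(1, Rational(-1, 17)), -37), -1) = Add(Add(Rational(-1, 17), -37), -1) = Add(Rational(-630, 17), -1) = Rational(-647, 17))
Add(Add(-26544, -6107), Function('p')(-10)) = Add(Add(-26544, -6107), Rational(-647, 17)) = Add(-32651, Rational(-647, 17)) = Rational(-555714, 17)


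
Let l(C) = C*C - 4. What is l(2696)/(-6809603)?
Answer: -7268412/6809603 ≈ -1.0674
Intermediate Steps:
l(C) = -4 + C² (l(C) = C² - 4 = -4 + C²)
l(2696)/(-6809603) = (-4 + 2696²)/(-6809603) = (-4 + 7268416)*(-1/6809603) = 7268412*(-1/6809603) = -7268412/6809603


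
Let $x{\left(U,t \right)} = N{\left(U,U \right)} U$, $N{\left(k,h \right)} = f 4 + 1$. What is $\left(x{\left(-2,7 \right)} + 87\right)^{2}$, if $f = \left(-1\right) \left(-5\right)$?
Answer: $2025$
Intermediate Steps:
$f = 5$
$N{\left(k,h \right)} = 21$ ($N{\left(k,h \right)} = 5 \cdot 4 + 1 = 20 + 1 = 21$)
$x{\left(U,t \right)} = 21 U$
$\left(x{\left(-2,7 \right)} + 87\right)^{2} = \left(21 \left(-2\right) + 87\right)^{2} = \left(-42 + 87\right)^{2} = 45^{2} = 2025$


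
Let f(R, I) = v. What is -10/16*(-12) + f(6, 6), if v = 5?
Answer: 25/2 ≈ 12.500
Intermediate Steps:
f(R, I) = 5
-10/16*(-12) + f(6, 6) = -10/16*(-12) + 5 = -10*1/16*(-12) + 5 = -5/8*(-12) + 5 = 15/2 + 5 = 25/2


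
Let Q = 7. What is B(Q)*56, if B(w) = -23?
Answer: -1288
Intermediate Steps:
B(Q)*56 = -23*56 = -1288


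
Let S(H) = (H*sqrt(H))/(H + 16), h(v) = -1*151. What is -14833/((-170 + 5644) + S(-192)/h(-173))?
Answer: -112006456803241/41335086951122 - 591302712*I*sqrt(3)/20667543475561 ≈ -2.7097 - 4.9554e-5*I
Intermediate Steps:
h(v) = -151
S(H) = H**(3/2)/(16 + H)
-14833/((-170 + 5644) + S(-192)/h(-173)) = -14833/((-170 + 5644) + ((-192)**(3/2)/(16 - 192))/(-151)) = -14833/(5474 + (-1536*I*sqrt(3)/(-176))*(-1/151)) = -14833/(5474 + (-1536*I*sqrt(3)*(-1/176))*(-1/151)) = -14833/(5474 + (96*I*sqrt(3)/11)*(-1/151)) = -14833/(5474 - 96*I*sqrt(3)/1661)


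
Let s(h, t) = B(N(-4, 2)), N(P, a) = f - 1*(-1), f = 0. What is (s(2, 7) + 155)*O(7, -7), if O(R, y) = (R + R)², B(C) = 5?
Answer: 31360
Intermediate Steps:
N(P, a) = 1 (N(P, a) = 0 - 1*(-1) = 0 + 1 = 1)
s(h, t) = 5
O(R, y) = 4*R² (O(R, y) = (2*R)² = 4*R²)
(s(2, 7) + 155)*O(7, -7) = (5 + 155)*(4*7²) = 160*(4*49) = 160*196 = 31360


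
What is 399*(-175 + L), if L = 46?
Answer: -51471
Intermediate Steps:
399*(-175 + L) = 399*(-175 + 46) = 399*(-129) = -51471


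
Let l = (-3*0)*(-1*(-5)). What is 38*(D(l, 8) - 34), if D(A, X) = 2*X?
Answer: -684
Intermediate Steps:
l = 0 (l = 0*5 = 0)
38*(D(l, 8) - 34) = 38*(2*8 - 34) = 38*(16 - 34) = 38*(-18) = -684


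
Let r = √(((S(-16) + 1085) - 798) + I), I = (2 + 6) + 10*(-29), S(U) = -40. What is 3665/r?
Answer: -733*I*√35/7 ≈ -619.5*I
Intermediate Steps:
I = -282 (I = 8 - 290 = -282)
r = I*√35 (r = √(((-40 + 1085) - 798) - 282) = √((1045 - 798) - 282) = √(247 - 282) = √(-35) = I*√35 ≈ 5.9161*I)
3665/r = 3665/((I*√35)) = 3665*(-I*√35/35) = -733*I*√35/7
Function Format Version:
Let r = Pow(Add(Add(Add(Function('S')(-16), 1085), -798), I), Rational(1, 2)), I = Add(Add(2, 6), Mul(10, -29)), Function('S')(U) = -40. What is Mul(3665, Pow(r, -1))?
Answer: Mul(Rational(-733, 7), I, Pow(35, Rational(1, 2))) ≈ Mul(-619.50, I)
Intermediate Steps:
I = -282 (I = Add(8, -290) = -282)
r = Mul(I, Pow(35, Rational(1, 2))) (r = Pow(Add(Add(Add(-40, 1085), -798), -282), Rational(1, 2)) = Pow(Add(Add(1045, -798), -282), Rational(1, 2)) = Pow(Add(247, -282), Rational(1, 2)) = Pow(-35, Rational(1, 2)) = Mul(I, Pow(35, Rational(1, 2))) ≈ Mul(5.9161, I))
Mul(3665, Pow(r, -1)) = Mul(3665, Pow(Mul(I, Pow(35, Rational(1, 2))), -1)) = Mul(3665, Mul(Rational(-1, 35), I, Pow(35, Rational(1, 2)))) = Mul(Rational(-733, 7), I, Pow(35, Rational(1, 2)))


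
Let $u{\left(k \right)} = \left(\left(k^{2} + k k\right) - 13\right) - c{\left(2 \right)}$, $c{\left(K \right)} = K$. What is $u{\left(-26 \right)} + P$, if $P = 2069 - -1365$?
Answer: $4771$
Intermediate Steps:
$P = 3434$ ($P = 2069 + 1365 = 3434$)
$u{\left(k \right)} = -15 + 2 k^{2}$ ($u{\left(k \right)} = \left(\left(k^{2} + k k\right) - 13\right) - 2 = \left(\left(k^{2} + k^{2}\right) - 13\right) - 2 = \left(2 k^{2} - 13\right) - 2 = \left(-13 + 2 k^{2}\right) - 2 = -15 + 2 k^{2}$)
$u{\left(-26 \right)} + P = \left(-15 + 2 \left(-26\right)^{2}\right) + 3434 = \left(-15 + 2 \cdot 676\right) + 3434 = \left(-15 + 1352\right) + 3434 = 1337 + 3434 = 4771$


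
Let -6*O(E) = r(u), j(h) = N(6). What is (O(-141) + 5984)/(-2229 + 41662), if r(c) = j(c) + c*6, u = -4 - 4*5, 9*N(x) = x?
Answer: 54071/354897 ≈ 0.15236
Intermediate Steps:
N(x) = x/9
j(h) = ⅔ (j(h) = (⅑)*6 = ⅔)
u = -24 (u = -4 - 20 = -24)
r(c) = ⅔ + 6*c (r(c) = ⅔ + c*6 = ⅔ + 6*c)
O(E) = 215/9 (O(E) = -(⅔ + 6*(-24))/6 = -(⅔ - 144)/6 = -⅙*(-430/3) = 215/9)
(O(-141) + 5984)/(-2229 + 41662) = (215/9 + 5984)/(-2229 + 41662) = (54071/9)/39433 = (54071/9)*(1/39433) = 54071/354897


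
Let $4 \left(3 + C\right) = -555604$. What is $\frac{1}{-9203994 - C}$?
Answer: $- \frac{1}{9065090} \approx -1.1031 \cdot 10^{-7}$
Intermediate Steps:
$C = -138904$ ($C = -3 + \frac{1}{4} \left(-555604\right) = -3 - 138901 = -138904$)
$\frac{1}{-9203994 - C} = \frac{1}{-9203994 - -138904} = \frac{1}{-9203994 + 138904} = \frac{1}{-9065090} = - \frac{1}{9065090}$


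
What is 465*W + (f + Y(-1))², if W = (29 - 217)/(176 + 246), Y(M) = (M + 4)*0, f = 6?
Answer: -36114/211 ≈ -171.16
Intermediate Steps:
Y(M) = 0 (Y(M) = (4 + M)*0 = 0)
W = -94/211 (W = -188/422 = -188*1/422 = -94/211 ≈ -0.44550)
465*W + (f + Y(-1))² = 465*(-94/211) + (6 + 0)² = -43710/211 + 6² = -43710/211 + 36 = -36114/211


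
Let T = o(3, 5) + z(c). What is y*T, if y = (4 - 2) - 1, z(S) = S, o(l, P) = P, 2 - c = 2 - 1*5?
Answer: 10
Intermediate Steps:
c = 5 (c = 2 - (2 - 1*5) = 2 - (2 - 5) = 2 - 1*(-3) = 2 + 3 = 5)
T = 10 (T = 5 + 5 = 10)
y = 1 (y = 2 - 1 = 1)
y*T = 1*10 = 10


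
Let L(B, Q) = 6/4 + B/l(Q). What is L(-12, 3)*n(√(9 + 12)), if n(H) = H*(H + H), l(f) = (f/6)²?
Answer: -1953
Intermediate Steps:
l(f) = f²/36 (l(f) = (f*(⅙))² = (f/6)² = f²/36)
n(H) = 2*H² (n(H) = H*(2*H) = 2*H²)
L(B, Q) = 3/2 + 36*B/Q² (L(B, Q) = 6/4 + B/((Q²/36)) = 6*(¼) + B*(36/Q²) = 3/2 + 36*B/Q²)
L(-12, 3)*n(√(9 + 12)) = (3/2 + 36*(-12)/3²)*(2*(√(9 + 12))²) = (3/2 + 36*(-12)*(⅑))*(2*(√21)²) = (3/2 - 48)*(2*21) = -93/2*42 = -1953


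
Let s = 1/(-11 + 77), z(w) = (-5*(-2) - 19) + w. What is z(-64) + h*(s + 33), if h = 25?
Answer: 49657/66 ≈ 752.38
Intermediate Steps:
z(w) = -9 + w (z(w) = (10 - 19) + w = -9 + w)
s = 1/66 ≈ 0.015152
z(-64) + h*(s + 33) = (-9 - 64) + 25*(1/66 + 33) = -73 + 25*(2179/66) = -73 + 54475/66 = 49657/66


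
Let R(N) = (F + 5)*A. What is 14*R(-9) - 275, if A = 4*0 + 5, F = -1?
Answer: 5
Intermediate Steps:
A = 5 (A = 0 + 5 = 5)
R(N) = 20 (R(N) = (-1 + 5)*5 = 4*5 = 20)
14*R(-9) - 275 = 14*20 - 275 = 280 - 275 = 5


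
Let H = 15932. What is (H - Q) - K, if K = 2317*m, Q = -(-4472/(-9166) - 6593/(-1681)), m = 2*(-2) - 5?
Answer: 283426460490/7704023 ≈ 36789.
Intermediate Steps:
m = -9 (m = -4 - 5 = -9)
Q = -33974435/7704023 (Q = -(-4472*(-1/9166) - 6593*(-1/1681)) = -(2236/4583 + 6593/1681) = -1*33974435/7704023 = -33974435/7704023 ≈ -4.4100)
K = -20853 (K = 2317*(-9) = -20853)
(H - Q) - K = (15932 - 1*(-33974435/7704023)) - 1*(-20853) = (15932 + 33974435/7704023) + 20853 = 122774468871/7704023 + 20853 = 283426460490/7704023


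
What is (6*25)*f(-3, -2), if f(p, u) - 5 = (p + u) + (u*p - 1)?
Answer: 750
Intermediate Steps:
f(p, u) = 4 + p + u + p*u (f(p, u) = 5 + ((p + u) + (u*p - 1)) = 5 + ((p + u) + (p*u - 1)) = 5 + ((p + u) + (-1 + p*u)) = 5 + (-1 + p + u + p*u) = 4 + p + u + p*u)
(6*25)*f(-3, -2) = (6*25)*(4 - 3 - 2 - 3*(-2)) = 150*(4 - 3 - 2 + 6) = 150*5 = 750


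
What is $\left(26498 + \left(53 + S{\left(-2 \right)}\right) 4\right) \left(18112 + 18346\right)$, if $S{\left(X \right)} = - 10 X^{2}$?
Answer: $967959900$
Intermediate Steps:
$\left(26498 + \left(53 + S{\left(-2 \right)}\right) 4\right) \left(18112 + 18346\right) = \left(26498 + \left(53 - 10 \left(-2\right)^{2}\right) 4\right) \left(18112 + 18346\right) = \left(26498 + \left(53 - 40\right) 4\right) 36458 = \left(26498 + 13 \cdot 4\right) 36458 = \left(26498 + 52\right) 36458 = 26550 \cdot 36458 = 967959900$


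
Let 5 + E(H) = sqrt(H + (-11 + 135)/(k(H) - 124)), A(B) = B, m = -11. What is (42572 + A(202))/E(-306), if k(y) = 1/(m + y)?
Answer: -8407015830/13050587 - 42774*I*sqrt(474375587358)/13050587 ≈ -644.19 - 2257.4*I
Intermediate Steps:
k(y) = 1/(-11 + y)
E(H) = -5 + sqrt(H + 124/(-124 + 1/(-11 + H))) (E(H) = -5 + sqrt(H + (-11 + 135)/(1/(-11 + H) - 124)) = -5 + sqrt(H + 124/(-124 + 1/(-11 + H))))
(42572 + A(202))/E(-306) = (42572 + 202)/(-5 + sqrt((1364 - 1489*(-306) + 124*(-306)**2)/(-1365 + 124*(-306)))) = 42774/(-5 + sqrt((1364 + 455634 + 124*93636)/(-1365 - 37944))) = 42774/(-5 + sqrt((1364 + 455634 + 11610864)/(-39309))) = 42774/(-5 + sqrt(-1/39309*12067862)) = 42774/(-5 + sqrt(-12067862/39309)) = 42774/(-5 + I*sqrt(474375587358)/39309)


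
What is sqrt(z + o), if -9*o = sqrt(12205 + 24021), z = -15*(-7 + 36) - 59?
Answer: sqrt(-4446 - sqrt(36226))/3 ≈ 22.697*I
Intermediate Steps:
z = -494 (z = -15*29 - 59 = -435 - 59 = -494)
o = -sqrt(36226)/9 (o = -sqrt(12205 + 24021)/9 = -sqrt(36226)/9 ≈ -21.148)
sqrt(z + o) = sqrt(-494 - sqrt(36226)/9)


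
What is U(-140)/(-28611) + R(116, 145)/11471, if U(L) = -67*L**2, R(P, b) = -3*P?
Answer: 15053760572/328196781 ≈ 45.868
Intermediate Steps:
U(-140)/(-28611) + R(116, 145)/11471 = -67*(-140)**2/(-28611) - 3*116/11471 = -67*19600*(-1/28611) - 348*1/11471 = -1313200*(-1/28611) - 348/11471 = 1313200/28611 - 348/11471 = 15053760572/328196781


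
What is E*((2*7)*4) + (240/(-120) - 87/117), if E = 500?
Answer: 1091893/39 ≈ 27997.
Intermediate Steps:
E*((2*7)*4) + (240/(-120) - 87/117) = 500*((2*7)*4) + (240/(-120) - 87/117) = 500*(14*4) + (240*(-1/120) - 87*1/117) = 500*56 + (-2 - 29/39) = 28000 - 107/39 = 1091893/39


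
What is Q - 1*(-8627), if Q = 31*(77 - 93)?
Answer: 8131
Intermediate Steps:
Q = -496 (Q = 31*(-16) = -496)
Q - 1*(-8627) = -496 - 1*(-8627) = -496 + 8627 = 8131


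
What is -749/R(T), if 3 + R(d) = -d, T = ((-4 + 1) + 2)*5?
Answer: -749/2 ≈ -374.50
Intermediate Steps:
T = -5 (T = (-3 + 2)*5 = -1*5 = -5)
R(d) = -3 - d
-749/R(T) = -749/(-3 - 1*(-5)) = -749/(-3 + 5) = -749/2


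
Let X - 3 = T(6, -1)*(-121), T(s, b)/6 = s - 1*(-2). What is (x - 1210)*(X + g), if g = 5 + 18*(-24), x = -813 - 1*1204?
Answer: 20110664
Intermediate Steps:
x = -2017 (x = -813 - 1204 = -2017)
T(s, b) = 12 + 6*s (T(s, b) = 6*(s - 1*(-2)) = 6*(s + 2) = 6*(2 + s) = 12 + 6*s)
X = -5805 (X = 3 + (12 + 6*6)*(-121) = 3 + (12 + 36)*(-121) = 3 + 48*(-121) = 3 - 5808 = -5805)
g = -427 (g = 5 - 432 = -427)
(x - 1210)*(X + g) = (-2017 - 1210)*(-5805 - 427) = -3227*(-6232) = 20110664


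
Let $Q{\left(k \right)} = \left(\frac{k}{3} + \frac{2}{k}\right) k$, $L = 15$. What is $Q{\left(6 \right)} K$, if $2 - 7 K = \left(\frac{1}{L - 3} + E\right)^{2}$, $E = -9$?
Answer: $- \frac{11161}{72} \approx -155.01$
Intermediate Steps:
$Q{\left(k \right)} = k \left(\frac{2}{k} + \frac{k}{3}\right)$ ($Q{\left(k \right)} = \left(k \frac{1}{3} + \frac{2}{k}\right) k = \left(\frac{k}{3} + \frac{2}{k}\right) k = \left(\frac{2}{k} + \frac{k}{3}\right) k = k \left(\frac{2}{k} + \frac{k}{3}\right)$)
$K = - \frac{11161}{1008}$ ($K = \frac{2}{7} - \frac{\left(\frac{1}{15 - 3} - 9\right)^{2}}{7} = \frac{2}{7} - \frac{\left(\frac{1}{12} - 9\right)^{2}}{7} = \frac{2}{7} - \frac{\left(- \frac{107}{12}\right)^{2}}{7} = \frac{2}{7} - \frac{11449}{1008} = - \frac{11161}{1008} \approx -11.072$)
$Q{\left(6 \right)} K = \left(2 + \frac{6^{2}}{3}\right) \left(- \frac{11161}{1008}\right) = \left(2 + \frac{1}{3} \cdot 36\right) \left(- \frac{11161}{1008}\right) = \left(2 + 12\right) \left(- \frac{11161}{1008}\right) = 14 \left(- \frac{11161}{1008}\right) = - \frac{11161}{72}$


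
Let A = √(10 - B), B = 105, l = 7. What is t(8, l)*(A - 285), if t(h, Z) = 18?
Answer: -5130 + 18*I*√95 ≈ -5130.0 + 175.44*I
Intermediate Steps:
A = I*√95 (A = √(10 - 1*105) = √(10 - 105) = √(-95) = I*√95 ≈ 9.7468*I)
t(8, l)*(A - 285) = 18*(I*√95 - 285) = 18*(-285 + I*√95) = -5130 + 18*I*√95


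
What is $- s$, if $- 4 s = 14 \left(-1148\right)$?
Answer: $-4018$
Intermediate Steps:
$s = 4018$ ($s = - \frac{14 \left(-1148\right)}{4} = \left(- \frac{1}{4}\right) \left(-16072\right) = 4018$)
$- s = \left(-1\right) 4018 = -4018$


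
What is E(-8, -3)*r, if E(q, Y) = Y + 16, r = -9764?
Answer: -126932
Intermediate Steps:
E(q, Y) = 16 + Y
E(-8, -3)*r = (16 - 3)*(-9764) = 13*(-9764) = -126932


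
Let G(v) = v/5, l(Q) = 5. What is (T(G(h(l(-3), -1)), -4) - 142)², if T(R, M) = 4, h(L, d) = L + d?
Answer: 19044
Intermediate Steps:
G(v) = v/5 (G(v) = v*(⅕) = v/5)
(T(G(h(l(-3), -1)), -4) - 142)² = (4 - 142)² = (-138)² = 19044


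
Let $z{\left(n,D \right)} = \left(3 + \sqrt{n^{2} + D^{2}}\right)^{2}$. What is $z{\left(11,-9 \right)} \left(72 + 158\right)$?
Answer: $48530 + 1380 \sqrt{202} \approx 68144.0$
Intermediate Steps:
$z{\left(n,D \right)} = \left(3 + \sqrt{D^{2} + n^{2}}\right)^{2}$
$z{\left(11,-9 \right)} \left(72 + 158\right) = \left(3 + \sqrt{\left(-9\right)^{2} + 11^{2}}\right)^{2} \left(72 + 158\right) = \left(3 + \sqrt{81 + 121}\right)^{2} \cdot 230 = \left(3 + \sqrt{202}\right)^{2} \cdot 230 = 230 \left(3 + \sqrt{202}\right)^{2}$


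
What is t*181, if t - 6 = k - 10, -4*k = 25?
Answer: -7421/4 ≈ -1855.3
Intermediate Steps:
k = -25/4 (k = -¼*25 = -25/4 ≈ -6.2500)
t = -41/4 (t = 6 + (-25/4 - 10) = 6 - 65/4 = -41/4 ≈ -10.250)
t*181 = -41/4*181 = -7421/4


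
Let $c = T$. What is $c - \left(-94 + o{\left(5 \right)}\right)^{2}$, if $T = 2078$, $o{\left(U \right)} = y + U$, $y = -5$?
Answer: $-6758$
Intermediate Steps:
$o{\left(U \right)} = -5 + U$
$c = 2078$
$c - \left(-94 + o{\left(5 \right)}\right)^{2} = 2078 - \left(-94 + \left(-5 + 5\right)\right)^{2} = 2078 - \left(-94 + 0\right)^{2} = 2078 - \left(-94\right)^{2} = 2078 - 8836 = -6758$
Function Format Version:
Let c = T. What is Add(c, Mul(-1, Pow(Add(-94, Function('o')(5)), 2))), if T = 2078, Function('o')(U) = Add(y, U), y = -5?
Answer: -6758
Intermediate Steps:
Function('o')(U) = Add(-5, U)
c = 2078
Add(c, Mul(-1, Pow(Add(-94, Function('o')(5)), 2))) = Add(2078, Mul(-1, Pow(Add(-94, Add(-5, 5)), 2))) = Add(2078, Mul(-1, Pow(Add(-94, 0), 2))) = Add(2078, Mul(-1, Pow(-94, 2))) = Add(2078, Mul(-1, 8836)) = Add(2078, -8836) = -6758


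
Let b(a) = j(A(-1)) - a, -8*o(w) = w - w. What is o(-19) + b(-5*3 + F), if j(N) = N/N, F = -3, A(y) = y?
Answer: 19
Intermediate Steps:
o(w) = 0 (o(w) = -(w - w)/8 = -⅛*0 = 0)
j(N) = 1
b(a) = 1 - a
o(-19) + b(-5*3 + F) = 0 + (1 - (-5*3 - 3)) = 0 + (1 - (-15 - 3)) = 0 + (1 - 1*(-18)) = 0 + (1 + 18) = 0 + 19 = 19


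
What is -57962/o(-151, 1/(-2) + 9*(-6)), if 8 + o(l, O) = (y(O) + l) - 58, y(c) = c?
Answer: 115924/543 ≈ 213.49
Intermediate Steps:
o(l, O) = -66 + O + l (o(l, O) = -8 + ((O + l) - 58) = -8 + (-58 + O + l) = -66 + O + l)
-57962/o(-151, 1/(-2) + 9*(-6)) = -57962/(-66 + (1/(-2) + 9*(-6)) - 151) = -57962/(-66 + (1*(-½) - 54) - 151) = -57962/(-66 + (-½ - 54) - 151) = -57962/(-66 - 109/2 - 151) = -57962/(-543/2) = -57962*(-2/543) = 115924/543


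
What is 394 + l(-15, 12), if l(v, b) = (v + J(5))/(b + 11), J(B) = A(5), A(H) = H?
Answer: 9052/23 ≈ 393.57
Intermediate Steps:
J(B) = 5
l(v, b) = (5 + v)/(11 + b) (l(v, b) = (v + 5)/(b + 11) = (5 + v)/(11 + b))
394 + l(-15, 12) = 394 + (5 - 15)/(11 + 12) = 394 - 10/23 = 9052/23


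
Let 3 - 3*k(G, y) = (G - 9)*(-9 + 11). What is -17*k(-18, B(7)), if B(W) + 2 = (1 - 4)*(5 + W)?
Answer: -323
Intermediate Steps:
B(W) = -17 - 3*W (B(W) = -2 + (1 - 4)*(5 + W) = -2 - 3*(5 + W) = -2 + (-15 - 3*W) = -17 - 3*W)
k(G, y) = 7 - 2*G/3 (k(G, y) = 1 - (G - 9)*(-9 + 11)/3 = 1 - (-9 + G)*2/3 = 1 - (-18 + 2*G)/3 = 1 + (6 - 2*G/3) = 7 - 2*G/3)
-17*k(-18, B(7)) = -17*(7 - ⅔*(-18)) = -17*(7 + 12) = -17*19 = -323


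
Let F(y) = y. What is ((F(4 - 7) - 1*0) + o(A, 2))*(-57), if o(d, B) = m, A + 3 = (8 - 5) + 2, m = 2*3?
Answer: -171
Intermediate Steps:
m = 6
A = 2 (A = -3 + ((8 - 5) + 2) = -3 + (3 + 2) = -3 + 5 = 2)
o(d, B) = 6
((F(4 - 7) - 1*0) + o(A, 2))*(-57) = (((4 - 7) - 1*0) + 6)*(-57) = ((-3 + 0) + 6)*(-57) = (-3 + 6)*(-57) = 3*(-57) = -171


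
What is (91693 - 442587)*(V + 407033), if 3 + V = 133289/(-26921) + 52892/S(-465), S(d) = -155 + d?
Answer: -595839006504535968/4172755 ≈ -1.4279e+11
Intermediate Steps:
V = -389154443/4172755 (V = -3 + (133289/(-26921) + 52892/(-155 - 465)) = -3 + (133289*(-1/26921) + 52892/(-620)) = -3 + (-133289/26921 + 52892*(-1/620)) = -3 + (-133289/26921 - 13223/155) = -3 - 376636178/4172755 = -389154443/4172755 ≈ -93.261)
(91693 - 442587)*(V + 407033) = (91693 - 442587)*(-389154443/4172755 + 407033) = -350894*1698059831472/4172755 = -595839006504535968/4172755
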